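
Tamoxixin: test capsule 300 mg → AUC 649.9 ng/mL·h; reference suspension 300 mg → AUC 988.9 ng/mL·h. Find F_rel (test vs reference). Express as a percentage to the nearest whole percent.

F_rel = 66%

F_rel = (AUC_test/D_test) / (AUC_ref/D_ref)
      = (649.9/300) / (988.9/300)
      = 2.16633 / 3.29633 = 0.6572 = 65.72%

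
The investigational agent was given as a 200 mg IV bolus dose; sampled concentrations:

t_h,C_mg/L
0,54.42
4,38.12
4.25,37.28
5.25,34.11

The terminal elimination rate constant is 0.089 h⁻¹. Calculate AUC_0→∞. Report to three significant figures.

Trapezoidal AUC_0→5.25:
  [0→4]: (54.42+38.12)/2 × 4 = 185.08
  [4→4.25]: (38.12+37.28)/2 × 0.25 = 9.425
  [4.25→5.25]: (37.28+34.11)/2 × 1 = 35.695
  Sum = 230.2 mg/L·h
Extrapolated tail: C_last / k_e = 34.11 / 0.089 = 383.258
AUC_0→∞ = 230.2 + 383.258 = 613.458 mg/L·h

AUC = 613 mg/L·h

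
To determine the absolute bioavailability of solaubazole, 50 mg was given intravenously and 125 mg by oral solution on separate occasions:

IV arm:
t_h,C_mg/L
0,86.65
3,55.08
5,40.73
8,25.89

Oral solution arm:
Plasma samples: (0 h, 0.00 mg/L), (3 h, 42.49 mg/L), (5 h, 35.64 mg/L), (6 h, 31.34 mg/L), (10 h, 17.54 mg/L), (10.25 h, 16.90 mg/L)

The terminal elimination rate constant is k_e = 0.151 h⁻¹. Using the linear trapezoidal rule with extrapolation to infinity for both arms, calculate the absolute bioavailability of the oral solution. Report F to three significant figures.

F = 0.269

Trapezoidal AUC_0→8 (IV):
  [0→3]: (86.65+55.08)/2 × 3 = 212.595
  [3→5]: (55.08+40.73)/2 × 2 = 95.81
  [5→8]: (40.73+25.89)/2 × 3 = 99.93
  Sum = 408.335 mg/L·h
IV tail: 25.89/0.151 = 171.457; AUC_iv,0→∞ = 408.335 + 171.457 = 579.792 mg/L·h
Trapezoidal AUC_0→10.25 (oral solution):
  [0→3]: (0.00+42.49)/2 × 3 = 63.735
  [3→5]: (42.49+35.64)/2 × 2 = 78.13
  [5→6]: (35.64+31.34)/2 × 1 = 33.49
  [6→10]: (31.34+17.54)/2 × 4 = 97.76
  [10→10.25]: (17.54+16.90)/2 × 0.25 = 4.305
  Sum = 277.42 mg/L·h
oral solution tail: 16.90/0.151 = 111.921; AUC_ev,0→∞ = 277.42 + 111.921 = 389.341 mg/L·h
F = (AUC_ev/D_ev)/(AUC_iv/D_iv) = (389.341/125)/(579.792/50) = 3.114728/11.59584 = 0.2686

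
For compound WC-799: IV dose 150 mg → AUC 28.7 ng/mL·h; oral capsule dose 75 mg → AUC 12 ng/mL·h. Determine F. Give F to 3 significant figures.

F = (AUC_ev / D_ev) / (AUC_iv / D_iv)
  = (12/75) / (28.7/150)
  = 0.16 / 0.191333 = 0.8362

F = 0.836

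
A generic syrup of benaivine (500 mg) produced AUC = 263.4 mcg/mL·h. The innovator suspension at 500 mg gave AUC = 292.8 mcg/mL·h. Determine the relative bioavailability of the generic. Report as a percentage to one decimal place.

F_rel = (AUC_test/D_test) / (AUC_ref/D_ref)
      = (263.4/500) / (292.8/500)
      = 0.5268 / 0.5856 = 0.8996 = 89.96%

F_rel = 90.0%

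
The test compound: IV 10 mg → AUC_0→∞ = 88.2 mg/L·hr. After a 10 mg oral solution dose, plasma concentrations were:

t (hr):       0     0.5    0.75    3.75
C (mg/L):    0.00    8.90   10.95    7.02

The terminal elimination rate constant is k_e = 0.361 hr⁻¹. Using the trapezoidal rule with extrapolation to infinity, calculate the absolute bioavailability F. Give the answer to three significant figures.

Trapezoidal AUC_0→3.75 (oral solution):
  [0→0.5]: (0.00+8.90)/2 × 0.5 = 2.225
  [0.5→0.75]: (8.90+10.95)/2 × 0.25 = 2.48125
  [0.75→3.75]: (10.95+7.02)/2 × 3 = 26.955
  Sum = 31.66125 mg/L·hr
Tail: C_last/k_e = 7.02/0.361 = 19.446
AUC_0→∞ (oral solution) = 31.66125 + 19.446 = 51.10725 mg/L·hr
F = (AUC_ev/D_ev)/(AUC_iv/D_iv) = (51.10725/10)/(88.2/10) = 5.110725/8.82 = 0.5794

F = 0.579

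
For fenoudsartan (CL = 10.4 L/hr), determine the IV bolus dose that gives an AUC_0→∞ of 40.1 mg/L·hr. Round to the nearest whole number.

Dose_iv = CL × AUC_0→∞
     = 10.4 × 40.1 = 417.04 mg

Dose = 417 mg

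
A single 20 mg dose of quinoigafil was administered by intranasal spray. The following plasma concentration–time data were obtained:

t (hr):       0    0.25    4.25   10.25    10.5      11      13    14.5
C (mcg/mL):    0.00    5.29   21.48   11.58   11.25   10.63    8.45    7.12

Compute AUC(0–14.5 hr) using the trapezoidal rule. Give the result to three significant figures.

AUC = 192 mcg/mL·hr

Trapezoidal AUC_0→14.5:
  [0→0.25]: (0.00+5.29)/2 × 0.25 = 0.66125
  [0.25→4.25]: (5.29+21.48)/2 × 4 = 53.54
  [4.25→10.25]: (21.48+11.58)/2 × 6 = 99.18
  [10.25→10.5]: (11.58+11.25)/2 × 0.25 = 2.85375
  [10.5→11]: (11.25+10.63)/2 × 0.5 = 5.47
  [11→13]: (10.63+8.45)/2 × 2 = 19.08
  [13→14.5]: (8.45+7.12)/2 × 1.5 = 11.6775
  Sum = 192.4625 mcg/mL·hr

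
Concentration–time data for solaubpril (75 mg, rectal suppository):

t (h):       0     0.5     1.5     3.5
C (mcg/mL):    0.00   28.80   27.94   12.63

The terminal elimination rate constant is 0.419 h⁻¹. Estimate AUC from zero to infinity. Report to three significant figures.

AUC = 106 mcg/mL·h

Trapezoidal AUC_0→3.5:
  [0→0.5]: (0.00+28.80)/2 × 0.5 = 7.2
  [0.5→1.5]: (28.80+27.94)/2 × 1 = 28.37
  [1.5→3.5]: (27.94+12.63)/2 × 2 = 40.57
  Sum = 76.14 mcg/mL·h
Extrapolated tail: C_last / k_e = 12.63 / 0.419 = 30.143
AUC_0→∞ = 76.14 + 30.143 = 106.283 mcg/mL·h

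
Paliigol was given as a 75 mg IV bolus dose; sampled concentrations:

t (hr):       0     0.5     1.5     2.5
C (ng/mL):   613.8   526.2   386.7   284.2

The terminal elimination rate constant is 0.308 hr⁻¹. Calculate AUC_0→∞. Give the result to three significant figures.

AUC = 2000 ng/mL·hr

Trapezoidal AUC_0→2.5:
  [0→0.5]: (613.8+526.2)/2 × 0.5 = 285.0
  [0.5→1.5]: (526.2+386.7)/2 × 1 = 456.45
  [1.5→2.5]: (386.7+284.2)/2 × 1 = 335.45
  Sum = 1076.9 ng/mL·hr
Extrapolated tail: C_last / k_e = 284.2 / 0.308 = 922.727
AUC_0→∞ = 1076.9 + 922.727 = 1999.627 ng/mL·hr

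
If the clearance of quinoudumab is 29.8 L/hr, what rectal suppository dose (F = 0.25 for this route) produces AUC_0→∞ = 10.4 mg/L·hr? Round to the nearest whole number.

Dose = CL × AUC_0→∞ / F
     = 29.8 × 10.4 / 0.25 = 1239.68 mg

Dose = 1240 mg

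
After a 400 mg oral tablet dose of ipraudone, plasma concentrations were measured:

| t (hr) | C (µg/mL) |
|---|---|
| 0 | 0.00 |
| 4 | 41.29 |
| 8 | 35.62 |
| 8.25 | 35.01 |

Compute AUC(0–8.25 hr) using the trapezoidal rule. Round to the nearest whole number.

Trapezoidal AUC_0→8.25:
  [0→4]: (0.00+41.29)/2 × 4 = 82.58
  [4→8]: (41.29+35.62)/2 × 4 = 153.82
  [8→8.25]: (35.62+35.01)/2 × 0.25 = 8.82875
  Sum = 245.22875 µg/mL·hr

AUC = 245 µg/mL·hr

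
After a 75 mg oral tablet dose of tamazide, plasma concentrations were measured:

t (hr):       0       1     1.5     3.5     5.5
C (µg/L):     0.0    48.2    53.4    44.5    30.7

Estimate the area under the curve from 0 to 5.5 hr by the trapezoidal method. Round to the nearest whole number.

AUC = 223 µg/L·hr

Trapezoidal AUC_0→5.5:
  [0→1]: (0.0+48.2)/2 × 1 = 24.1
  [1→1.5]: (48.2+53.4)/2 × 0.5 = 25.4
  [1.5→3.5]: (53.4+44.5)/2 × 2 = 97.9
  [3.5→5.5]: (44.5+30.7)/2 × 2 = 75.2
  Sum = 222.6 µg/L·hr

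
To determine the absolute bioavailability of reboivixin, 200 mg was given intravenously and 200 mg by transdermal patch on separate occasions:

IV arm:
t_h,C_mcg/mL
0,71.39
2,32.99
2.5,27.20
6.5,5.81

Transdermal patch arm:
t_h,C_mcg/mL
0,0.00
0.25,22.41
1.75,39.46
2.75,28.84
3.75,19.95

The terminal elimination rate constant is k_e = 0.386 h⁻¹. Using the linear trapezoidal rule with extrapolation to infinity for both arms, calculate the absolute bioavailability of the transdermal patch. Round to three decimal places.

F = 0.795

Trapezoidal AUC_0→6.5 (IV):
  [0→2]: (71.39+32.99)/2 × 2 = 104.38
  [2→2.5]: (32.99+27.20)/2 × 0.5 = 15.0475
  [2.5→6.5]: (27.20+5.81)/2 × 4 = 66.02
  Sum = 185.4475 mcg/mL·h
IV tail: 5.81/0.386 = 15.052; AUC_iv,0→∞ = 185.4475 + 15.052 = 200.4995 mcg/mL·h
Trapezoidal AUC_0→3.75 (transdermal patch):
  [0→0.25]: (0.00+22.41)/2 × 0.25 = 2.80125
  [0.25→1.75]: (22.41+39.46)/2 × 1.5 = 46.4025
  [1.75→2.75]: (39.46+28.84)/2 × 1 = 34.15
  [2.75→3.75]: (28.84+19.95)/2 × 1 = 24.395
  Sum = 107.74875 mcg/mL·h
transdermal patch tail: 19.95/0.386 = 51.684; AUC_ev,0→∞ = 107.74875 + 51.684 = 159.43275 mcg/mL·h
F = (AUC_ev/D_ev)/(AUC_iv/D_iv) = (159.43275/200)/(200.4995/200) = 0.79716375/1.0024975 = 0.7952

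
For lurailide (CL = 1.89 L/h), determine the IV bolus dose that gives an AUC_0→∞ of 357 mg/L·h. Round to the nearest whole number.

Dose = 675 mg

Dose_iv = CL × AUC_0→∞
     = 1.89 × 357 = 674.73 mg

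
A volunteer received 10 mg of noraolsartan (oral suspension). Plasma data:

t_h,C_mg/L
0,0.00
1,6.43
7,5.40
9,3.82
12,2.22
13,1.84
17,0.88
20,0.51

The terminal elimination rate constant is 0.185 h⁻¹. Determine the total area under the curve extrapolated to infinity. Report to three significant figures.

Trapezoidal AUC_0→20:
  [0→1]: (0.00+6.43)/2 × 1 = 3.215
  [1→7]: (6.43+5.40)/2 × 6 = 35.49
  [7→9]: (5.40+3.82)/2 × 2 = 9.22
  [9→12]: (3.82+2.22)/2 × 3 = 9.06
  [12→13]: (2.22+1.84)/2 × 1 = 2.03
  [13→17]: (1.84+0.88)/2 × 4 = 5.44
  [17→20]: (0.88+0.51)/2 × 3 = 2.085
  Sum = 66.54 mg/L·h
Extrapolated tail: C_last / k_e = 0.51 / 0.185 = 2.757
AUC_0→∞ = 66.54 + 2.757 = 69.297 mg/L·h

AUC = 69.3 mg/L·h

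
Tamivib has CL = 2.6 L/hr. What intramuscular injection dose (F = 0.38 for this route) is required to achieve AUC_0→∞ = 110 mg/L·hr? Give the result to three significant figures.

Dose = 753 mg

Dose = CL × AUC_0→∞ / F
     = 2.6 × 110 / 0.38 = 752.632 mg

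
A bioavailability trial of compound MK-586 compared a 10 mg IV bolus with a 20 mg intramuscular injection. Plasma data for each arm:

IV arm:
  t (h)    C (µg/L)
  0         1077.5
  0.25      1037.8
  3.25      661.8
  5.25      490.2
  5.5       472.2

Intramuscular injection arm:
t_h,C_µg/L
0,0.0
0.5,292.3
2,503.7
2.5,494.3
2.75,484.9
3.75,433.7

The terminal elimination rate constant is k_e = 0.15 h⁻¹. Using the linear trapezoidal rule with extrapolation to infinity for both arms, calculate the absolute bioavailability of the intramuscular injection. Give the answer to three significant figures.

F = 0.304

Trapezoidal AUC_0→5.5 (IV):
  [0→0.25]: (1077.5+1037.8)/2 × 0.25 = 264.4125
  [0.25→3.25]: (1037.8+661.8)/2 × 3 = 2549.4
  [3.25→5.25]: (661.8+490.2)/2 × 2 = 1152.0
  [5.25→5.5]: (490.2+472.2)/2 × 0.25 = 120.3
  Sum = 4086.1125 µg/L·h
IV tail: 472.2/0.15 = 3148.000; AUC_iv,0→∞ = 4086.1125 + 3148.000 = 7234.1125 µg/L·h
Trapezoidal AUC_0→3.75 (intramuscular injection):
  [0→0.5]: (0.0+292.3)/2 × 0.5 = 73.075
  [0.5→2]: (292.3+503.7)/2 × 1.5 = 597.0
  [2→2.5]: (503.7+494.3)/2 × 0.5 = 249.5
  [2.5→2.75]: (494.3+484.9)/2 × 0.25 = 122.4
  [2.75→3.75]: (484.9+433.7)/2 × 1 = 459.3
  Sum = 1501.275 µg/L·h
intramuscular injection tail: 433.7/0.15 = 2891.333; AUC_ev,0→∞ = 1501.275 + 2891.333 = 4392.608 µg/L·h
F = (AUC_ev/D_ev)/(AUC_iv/D_iv) = (4392.608/20)/(7234.1125/10) = 219.6304/723.41125 = 0.3036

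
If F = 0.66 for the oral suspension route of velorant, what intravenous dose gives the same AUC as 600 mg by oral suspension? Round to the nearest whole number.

D_iv = 396 mg

Systemic exposure from an extravascular dose = F × D_ev, so the equivalent IV dose is F × D_ev.
D_iv = F × D_ev = 0.66 × 600 = 396 mg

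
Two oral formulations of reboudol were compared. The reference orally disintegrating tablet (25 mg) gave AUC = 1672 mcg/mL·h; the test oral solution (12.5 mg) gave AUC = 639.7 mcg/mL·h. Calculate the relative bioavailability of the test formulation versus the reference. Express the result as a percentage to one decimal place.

F_rel = 76.5%

F_rel = (AUC_test/D_test) / (AUC_ref/D_ref)
      = (639.7/12.5) / (1672/25)
      = 51.176 / 66.88 = 0.7652 = 76.52%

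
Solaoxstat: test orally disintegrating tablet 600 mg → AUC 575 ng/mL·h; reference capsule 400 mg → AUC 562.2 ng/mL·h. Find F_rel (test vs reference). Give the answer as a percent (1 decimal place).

F_rel = (AUC_test/D_test) / (AUC_ref/D_ref)
      = (575/600) / (562.2/400)
      = 0.958333 / 1.4055 = 0.6818 = 68.18%

F_rel = 68.2%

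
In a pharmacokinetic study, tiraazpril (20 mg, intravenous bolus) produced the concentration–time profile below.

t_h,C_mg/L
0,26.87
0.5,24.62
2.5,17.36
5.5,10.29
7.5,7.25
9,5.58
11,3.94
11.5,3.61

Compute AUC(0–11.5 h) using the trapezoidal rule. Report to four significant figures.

AUC = 134.9 mg/L·h

Trapezoidal AUC_0→11.5:
  [0→0.5]: (26.87+24.62)/2 × 0.5 = 12.8725
  [0.5→2.5]: (24.62+17.36)/2 × 2 = 41.98
  [2.5→5.5]: (17.36+10.29)/2 × 3 = 41.475
  [5.5→7.5]: (10.29+7.25)/2 × 2 = 17.54
  [7.5→9]: (7.25+5.58)/2 × 1.5 = 9.6225
  [9→11]: (5.58+3.94)/2 × 2 = 9.52
  [11→11.5]: (3.94+3.61)/2 × 0.5 = 1.8875
  Sum = 134.8975 mg/L·h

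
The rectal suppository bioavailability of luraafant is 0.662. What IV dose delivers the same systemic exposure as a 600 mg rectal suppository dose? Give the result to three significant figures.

D_iv = 397 mg

Systemic exposure from an extravascular dose = F × D_ev, so the equivalent IV dose is F × D_ev.
D_iv = F × D_ev = 0.662 × 600 = 397.2 mg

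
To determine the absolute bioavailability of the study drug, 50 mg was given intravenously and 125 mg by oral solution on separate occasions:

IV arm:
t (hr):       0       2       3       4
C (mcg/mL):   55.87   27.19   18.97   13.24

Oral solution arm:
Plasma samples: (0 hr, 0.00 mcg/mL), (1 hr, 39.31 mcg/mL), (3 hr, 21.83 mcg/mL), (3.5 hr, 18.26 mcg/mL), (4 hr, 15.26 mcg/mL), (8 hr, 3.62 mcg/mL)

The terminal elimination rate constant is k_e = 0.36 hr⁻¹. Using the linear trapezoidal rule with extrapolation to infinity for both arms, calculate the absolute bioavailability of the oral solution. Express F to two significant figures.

F = 0.37

Trapezoidal AUC_0→4 (IV):
  [0→2]: (55.87+27.19)/2 × 2 = 83.06
  [2→3]: (27.19+18.97)/2 × 1 = 23.08
  [3→4]: (18.97+13.24)/2 × 1 = 16.105
  Sum = 122.245 mcg/mL·hr
IV tail: 13.24/0.36 = 36.778; AUC_iv,0→∞ = 122.245 + 36.778 = 159.023 mcg/mL·hr
Trapezoidal AUC_0→8 (oral solution):
  [0→1]: (0.00+39.31)/2 × 1 = 19.655
  [1→3]: (39.31+21.83)/2 × 2 = 61.14
  [3→3.5]: (21.83+18.26)/2 × 0.5 = 10.0225
  [3.5→4]: (18.26+15.26)/2 × 0.5 = 8.38
  [4→8]: (15.26+3.62)/2 × 4 = 37.76
  Sum = 136.9575 mcg/mL·hr
oral solution tail: 3.62/0.36 = 10.056; AUC_ev,0→∞ = 136.9575 + 10.056 = 147.0135 mcg/mL·hr
F = (AUC_ev/D_ev)/(AUC_iv/D_iv) = (147.0135/125)/(159.023/50) = 1.176108/3.18046 = 0.3698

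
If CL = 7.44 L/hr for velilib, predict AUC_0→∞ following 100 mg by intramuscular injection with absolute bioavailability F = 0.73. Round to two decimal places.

AUC = 9.81 mg/L·hr

AUC_0→∞ = F × Dose / CL
        = 0.73 × 100 / 7.44 = 9.81183 mg/L·hr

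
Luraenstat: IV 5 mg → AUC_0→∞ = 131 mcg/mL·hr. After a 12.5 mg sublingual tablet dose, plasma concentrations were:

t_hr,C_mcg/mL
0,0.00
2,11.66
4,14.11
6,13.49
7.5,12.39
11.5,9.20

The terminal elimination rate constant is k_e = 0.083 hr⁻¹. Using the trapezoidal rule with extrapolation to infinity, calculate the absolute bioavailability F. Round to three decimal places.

Trapezoidal AUC_0→11.5 (sublingual tablet):
  [0→2]: (0.00+11.66)/2 × 2 = 11.66
  [2→4]: (11.66+14.11)/2 × 2 = 25.77
  [4→6]: (14.11+13.49)/2 × 2 = 27.6
  [6→7.5]: (13.49+12.39)/2 × 1.5 = 19.41
  [7.5→11.5]: (12.39+9.20)/2 × 4 = 43.18
  Sum = 127.62 mcg/mL·hr
Tail: C_last/k_e = 9.20/0.083 = 110.843
AUC_0→∞ (sublingual tablet) = 127.62 + 110.843 = 238.463 mcg/mL·hr
F = (AUC_ev/D_ev)/(AUC_iv/D_iv) = (238.463/12.5)/(131/5) = 19.07704/26.2 = 0.7281

F = 0.728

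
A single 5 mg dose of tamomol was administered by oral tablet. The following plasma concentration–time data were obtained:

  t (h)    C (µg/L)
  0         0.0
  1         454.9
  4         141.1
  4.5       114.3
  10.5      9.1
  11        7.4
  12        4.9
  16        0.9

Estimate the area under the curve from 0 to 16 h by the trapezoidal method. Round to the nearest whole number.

AUC = 1577 µg/L·h

Trapezoidal AUC_0→16:
  [0→1]: (0.0+454.9)/2 × 1 = 227.45
  [1→4]: (454.9+141.1)/2 × 3 = 894.0
  [4→4.5]: (141.1+114.3)/2 × 0.5 = 63.85
  [4.5→10.5]: (114.3+9.1)/2 × 6 = 370.2
  [10.5→11]: (9.1+7.4)/2 × 0.5 = 4.125
  [11→12]: (7.4+4.9)/2 × 1 = 6.15
  [12→16]: (4.9+0.9)/2 × 4 = 11.6
  Sum = 1577.375 µg/L·h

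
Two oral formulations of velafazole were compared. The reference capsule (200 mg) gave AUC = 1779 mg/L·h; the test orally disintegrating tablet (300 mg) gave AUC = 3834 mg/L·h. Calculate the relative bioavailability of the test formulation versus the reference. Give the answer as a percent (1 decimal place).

F_rel = (AUC_test/D_test) / (AUC_ref/D_ref)
      = (3834/300) / (1779/200)
      = 12.78 / 8.895 = 1.4368 = 143.68%

F_rel = 143.7%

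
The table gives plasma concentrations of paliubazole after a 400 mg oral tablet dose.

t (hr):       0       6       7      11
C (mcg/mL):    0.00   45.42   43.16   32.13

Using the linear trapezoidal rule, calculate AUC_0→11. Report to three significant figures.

AUC = 331 mcg/mL·hr

Trapezoidal AUC_0→11:
  [0→6]: (0.00+45.42)/2 × 6 = 136.26
  [6→7]: (45.42+43.16)/2 × 1 = 44.29
  [7→11]: (43.16+32.13)/2 × 4 = 150.58
  Sum = 331.13 mcg/mL·hr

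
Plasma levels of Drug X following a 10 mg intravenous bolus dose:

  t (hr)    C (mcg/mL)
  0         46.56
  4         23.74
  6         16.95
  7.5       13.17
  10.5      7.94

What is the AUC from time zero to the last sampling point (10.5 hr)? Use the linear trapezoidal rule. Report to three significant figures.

AUC = 236 mcg/mL·hr

Trapezoidal AUC_0→10.5:
  [0→4]: (46.56+23.74)/2 × 4 = 140.6
  [4→6]: (23.74+16.95)/2 × 2 = 40.69
  [6→7.5]: (16.95+13.17)/2 × 1.5 = 22.59
  [7.5→10.5]: (13.17+7.94)/2 × 3 = 31.665
  Sum = 235.545 mcg/mL·hr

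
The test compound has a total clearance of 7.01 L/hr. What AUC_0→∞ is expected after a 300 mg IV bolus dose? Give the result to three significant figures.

AUC = 42.8 mg/L·hr

AUC_0→∞ = Dose_iv / CL
        = 300 / 7.01 = 42.796 mg/L·hr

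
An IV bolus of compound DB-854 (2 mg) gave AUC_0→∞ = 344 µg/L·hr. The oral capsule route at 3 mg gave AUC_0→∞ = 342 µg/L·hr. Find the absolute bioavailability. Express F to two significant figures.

F = 0.66

F = (AUC_ev / D_ev) / (AUC_iv / D_iv)
  = (342/3) / (344/2)
  = 114 / 172 = 0.6628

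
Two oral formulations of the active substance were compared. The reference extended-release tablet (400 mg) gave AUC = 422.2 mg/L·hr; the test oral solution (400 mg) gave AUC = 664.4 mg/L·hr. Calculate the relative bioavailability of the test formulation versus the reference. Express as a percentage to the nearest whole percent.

F_rel = 157%

F_rel = (AUC_test/D_test) / (AUC_ref/D_ref)
      = (664.4/400) / (422.2/400)
      = 1.661 / 1.0555 = 1.5737 = 157.37%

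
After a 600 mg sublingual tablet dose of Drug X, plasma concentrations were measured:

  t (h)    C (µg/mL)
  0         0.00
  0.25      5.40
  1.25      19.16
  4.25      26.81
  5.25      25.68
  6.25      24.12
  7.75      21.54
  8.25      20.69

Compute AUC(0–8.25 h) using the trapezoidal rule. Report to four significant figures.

Trapezoidal AUC_0→8.25:
  [0→0.25]: (0.00+5.40)/2 × 0.25 = 0.675
  [0.25→1.25]: (5.40+19.16)/2 × 1 = 12.28
  [1.25→4.25]: (19.16+26.81)/2 × 3 = 68.955
  [4.25→5.25]: (26.81+25.68)/2 × 1 = 26.245
  [5.25→6.25]: (25.68+24.12)/2 × 1 = 24.9
  [6.25→7.75]: (24.12+21.54)/2 × 1.5 = 34.245
  [7.75→8.25]: (21.54+20.69)/2 × 0.5 = 10.5575
  Sum = 177.8575 µg/mL·h

AUC = 177.9 µg/mL·h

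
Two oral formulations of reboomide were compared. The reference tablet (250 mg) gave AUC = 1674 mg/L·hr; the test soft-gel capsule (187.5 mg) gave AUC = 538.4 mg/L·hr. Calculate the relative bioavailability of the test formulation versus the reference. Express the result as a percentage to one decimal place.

F_rel = 42.9%

F_rel = (AUC_test/D_test) / (AUC_ref/D_ref)
      = (538.4/187.5) / (1674/250)
      = 2.87147 / 6.696 = 0.4288 = 42.88%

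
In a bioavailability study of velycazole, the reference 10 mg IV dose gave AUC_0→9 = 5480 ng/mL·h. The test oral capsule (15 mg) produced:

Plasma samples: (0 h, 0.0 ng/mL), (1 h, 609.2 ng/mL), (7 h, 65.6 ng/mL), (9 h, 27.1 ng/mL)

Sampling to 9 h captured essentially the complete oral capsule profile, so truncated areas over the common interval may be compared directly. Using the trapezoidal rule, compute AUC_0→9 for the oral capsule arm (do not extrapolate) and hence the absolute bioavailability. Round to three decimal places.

Trapezoidal AUC_0→9 (oral capsule):
  [0→1]: (0.0+609.2)/2 × 1 = 304.6
  [1→7]: (609.2+65.6)/2 × 6 = 2024.4
  [7→9]: (65.6+27.1)/2 × 2 = 92.7
  Sum = 2421.7 ng/mL·h
F = (AUC_ev/D_ev)/(AUC_iv/D_iv) = (2421.7/15)/(5480/10) = 161.447/548 = 0.2946

F = 0.295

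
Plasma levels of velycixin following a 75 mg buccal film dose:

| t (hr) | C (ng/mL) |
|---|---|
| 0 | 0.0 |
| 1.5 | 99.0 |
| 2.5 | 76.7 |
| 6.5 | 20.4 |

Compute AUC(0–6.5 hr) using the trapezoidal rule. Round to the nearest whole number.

AUC = 356 ng/mL·hr

Trapezoidal AUC_0→6.5:
  [0→1.5]: (0.0+99.0)/2 × 1.5 = 74.25
  [1.5→2.5]: (99.0+76.7)/2 × 1 = 87.85
  [2.5→6.5]: (76.7+20.4)/2 × 4 = 194.2
  Sum = 356.3 ng/mL·hr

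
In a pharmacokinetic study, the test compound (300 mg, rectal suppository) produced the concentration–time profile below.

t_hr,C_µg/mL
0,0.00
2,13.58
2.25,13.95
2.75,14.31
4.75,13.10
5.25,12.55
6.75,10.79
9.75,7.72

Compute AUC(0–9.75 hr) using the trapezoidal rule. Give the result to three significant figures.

Trapezoidal AUC_0→9.75:
  [0→2]: (0.00+13.58)/2 × 2 = 13.58
  [2→2.25]: (13.58+13.95)/2 × 0.25 = 3.44125
  [2.25→2.75]: (13.95+14.31)/2 × 0.5 = 7.065
  [2.75→4.75]: (14.31+13.10)/2 × 2 = 27.41
  [4.75→5.25]: (13.10+12.55)/2 × 0.5 = 6.4125
  [5.25→6.75]: (12.55+10.79)/2 × 1.5 = 17.505
  [6.75→9.75]: (10.79+7.72)/2 × 3 = 27.765
  Sum = 103.17875 µg/mL·hr

AUC = 103 µg/mL·hr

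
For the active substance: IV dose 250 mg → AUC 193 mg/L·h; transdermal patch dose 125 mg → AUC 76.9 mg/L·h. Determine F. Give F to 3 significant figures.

F = 0.797

F = (AUC_ev / D_ev) / (AUC_iv / D_iv)
  = (76.9/125) / (193/250)
  = 0.6152 / 0.772 = 0.7969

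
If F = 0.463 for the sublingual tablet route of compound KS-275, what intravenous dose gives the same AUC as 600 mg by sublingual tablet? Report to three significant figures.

D_iv = 278 mg

Systemic exposure from an extravascular dose = F × D_ev, so the equivalent IV dose is F × D_ev.
D_iv = F × D_ev = 0.463 × 600 = 277.8 mg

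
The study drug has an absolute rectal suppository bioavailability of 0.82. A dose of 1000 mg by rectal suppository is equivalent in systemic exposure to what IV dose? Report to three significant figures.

Systemic exposure from an extravascular dose = F × D_ev, so the equivalent IV dose is F × D_ev.
D_iv = F × D_ev = 0.82 × 1000 = 820 mg

D_iv = 820 mg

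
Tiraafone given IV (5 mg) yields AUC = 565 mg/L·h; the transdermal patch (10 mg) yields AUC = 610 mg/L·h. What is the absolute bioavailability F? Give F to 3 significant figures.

F = 0.540

F = (AUC_ev / D_ev) / (AUC_iv / D_iv)
  = (610/10) / (565/5)
  = 61 / 113 = 0.5398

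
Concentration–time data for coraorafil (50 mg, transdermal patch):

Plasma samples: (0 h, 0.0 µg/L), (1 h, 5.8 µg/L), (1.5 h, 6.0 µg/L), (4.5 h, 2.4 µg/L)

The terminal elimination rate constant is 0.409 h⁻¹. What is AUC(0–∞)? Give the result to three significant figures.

AUC = 24.3 µg/L·h

Trapezoidal AUC_0→4.5:
  [0→1]: (0.0+5.8)/2 × 1 = 2.9
  [1→1.5]: (5.8+6.0)/2 × 0.5 = 2.95
  [1.5→4.5]: (6.0+2.4)/2 × 3 = 12.6
  Sum = 18.45 µg/L·h
Extrapolated tail: C_last / k_e = 2.4 / 0.409 = 5.868
AUC_0→∞ = 18.45 + 5.868 = 24.318 µg/L·h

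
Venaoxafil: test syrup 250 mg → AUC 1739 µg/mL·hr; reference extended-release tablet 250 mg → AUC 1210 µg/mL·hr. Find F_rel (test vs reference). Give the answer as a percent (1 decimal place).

F_rel = 143.7%

F_rel = (AUC_test/D_test) / (AUC_ref/D_ref)
      = (1739/250) / (1210/250)
      = 6.956 / 4.84 = 1.4372 = 143.72%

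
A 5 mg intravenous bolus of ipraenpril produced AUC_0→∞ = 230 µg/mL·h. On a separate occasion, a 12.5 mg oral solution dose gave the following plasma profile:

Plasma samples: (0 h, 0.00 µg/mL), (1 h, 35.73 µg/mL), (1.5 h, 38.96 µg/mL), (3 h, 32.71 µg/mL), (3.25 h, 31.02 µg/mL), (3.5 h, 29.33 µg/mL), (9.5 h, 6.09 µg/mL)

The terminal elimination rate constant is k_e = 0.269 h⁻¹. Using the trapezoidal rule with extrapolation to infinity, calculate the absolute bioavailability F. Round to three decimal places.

Trapezoidal AUC_0→9.5 (oral solution):
  [0→1]: (0.00+35.73)/2 × 1 = 17.865
  [1→1.5]: (35.73+38.96)/2 × 0.5 = 18.6725
  [1.5→3]: (38.96+32.71)/2 × 1.5 = 53.7525
  [3→3.25]: (32.71+31.02)/2 × 0.25 = 7.96625
  [3.25→3.5]: (31.02+29.33)/2 × 0.25 = 7.54375
  [3.5→9.5]: (29.33+6.09)/2 × 6 = 106.26
  Sum = 212.06 µg/mL·h
Tail: C_last/k_e = 6.09/0.269 = 22.639
AUC_0→∞ (oral solution) = 212.06 + 22.639 = 234.699 µg/mL·h
F = (AUC_ev/D_ev)/(AUC_iv/D_iv) = (234.699/12.5)/(230/5) = 18.77592/46 = 0.4082

F = 0.408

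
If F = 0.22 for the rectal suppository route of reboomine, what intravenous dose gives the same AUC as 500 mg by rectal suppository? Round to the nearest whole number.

Systemic exposure from an extravascular dose = F × D_ev, so the equivalent IV dose is F × D_ev.
D_iv = F × D_ev = 0.22 × 500 = 110 mg

D_iv = 110 mg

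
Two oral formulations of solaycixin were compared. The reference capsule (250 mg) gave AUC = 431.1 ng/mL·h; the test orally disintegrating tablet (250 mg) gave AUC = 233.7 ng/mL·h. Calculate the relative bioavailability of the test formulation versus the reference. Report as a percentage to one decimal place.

F_rel = (AUC_test/D_test) / (AUC_ref/D_ref)
      = (233.7/250) / (431.1/250)
      = 0.9348 / 1.7244 = 0.5421 = 54.21%

F_rel = 54.2%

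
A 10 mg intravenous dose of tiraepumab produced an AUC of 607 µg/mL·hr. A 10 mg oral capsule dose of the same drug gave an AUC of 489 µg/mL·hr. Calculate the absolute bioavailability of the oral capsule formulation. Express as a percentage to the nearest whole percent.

F = (AUC_ev / D_ev) / (AUC_iv / D_iv)
  = (489/10) / (607/10)
  = 48.9 / 60.7 = 0.8056
  = 80.56%

F = 81%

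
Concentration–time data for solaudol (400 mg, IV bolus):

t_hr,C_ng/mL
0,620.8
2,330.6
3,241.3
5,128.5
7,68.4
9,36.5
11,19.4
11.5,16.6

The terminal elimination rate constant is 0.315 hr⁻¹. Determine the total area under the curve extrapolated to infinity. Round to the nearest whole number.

AUC = 2027 ng/mL·hr

Trapezoidal AUC_0→11.5:
  [0→2]: (620.8+330.6)/2 × 2 = 951.4
  [2→3]: (330.6+241.3)/2 × 1 = 285.95
  [3→5]: (241.3+128.5)/2 × 2 = 369.8
  [5→7]: (128.5+68.4)/2 × 2 = 196.9
  [7→9]: (68.4+36.5)/2 × 2 = 104.9
  [9→11]: (36.5+19.4)/2 × 2 = 55.9
  [11→11.5]: (19.4+16.6)/2 × 0.5 = 9.0
  Sum = 1973.85 ng/mL·hr
Extrapolated tail: C_last / k_e = 16.6 / 0.315 = 52.698
AUC_0→∞ = 1973.85 + 52.698 = 2026.548 ng/mL·hr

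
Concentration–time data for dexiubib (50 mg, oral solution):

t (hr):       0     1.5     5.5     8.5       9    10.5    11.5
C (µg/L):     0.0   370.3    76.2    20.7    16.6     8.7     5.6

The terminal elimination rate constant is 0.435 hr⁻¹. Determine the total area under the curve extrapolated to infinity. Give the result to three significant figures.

Trapezoidal AUC_0→11.5:
  [0→1.5]: (0.0+370.3)/2 × 1.5 = 277.725
  [1.5→5.5]: (370.3+76.2)/2 × 4 = 893.0
  [5.5→8.5]: (76.2+20.7)/2 × 3 = 145.35
  [8.5→9]: (20.7+16.6)/2 × 0.5 = 9.325
  [9→10.5]: (16.6+8.7)/2 × 1.5 = 18.975
  [10.5→11.5]: (8.7+5.6)/2 × 1 = 7.15
  Sum = 1351.525 µg/L·hr
Extrapolated tail: C_last / k_e = 5.6 / 0.435 = 12.874
AUC_0→∞ = 1351.525 + 12.874 = 1364.399 µg/L·hr

AUC = 1360 µg/L·hr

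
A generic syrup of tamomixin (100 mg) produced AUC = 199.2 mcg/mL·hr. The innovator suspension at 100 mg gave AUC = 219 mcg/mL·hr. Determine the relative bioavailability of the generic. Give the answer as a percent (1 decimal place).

F_rel = 91.0%

F_rel = (AUC_test/D_test) / (AUC_ref/D_ref)
      = (199.2/100) / (219/100)
      = 1.992 / 2.19 = 0.9096 = 90.96%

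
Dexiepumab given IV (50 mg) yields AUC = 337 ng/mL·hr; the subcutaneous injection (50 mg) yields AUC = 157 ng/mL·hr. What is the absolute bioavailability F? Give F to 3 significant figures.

F = 0.466

F = (AUC_ev / D_ev) / (AUC_iv / D_iv)
  = (157/50) / (337/50)
  = 3.14 / 6.74 = 0.4659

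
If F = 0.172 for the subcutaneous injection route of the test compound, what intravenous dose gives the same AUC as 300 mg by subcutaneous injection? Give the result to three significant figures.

D_iv = 51.6 mg

Systemic exposure from an extravascular dose = F × D_ev, so the equivalent IV dose is F × D_ev.
D_iv = F × D_ev = 0.172 × 300 = 51.6 mg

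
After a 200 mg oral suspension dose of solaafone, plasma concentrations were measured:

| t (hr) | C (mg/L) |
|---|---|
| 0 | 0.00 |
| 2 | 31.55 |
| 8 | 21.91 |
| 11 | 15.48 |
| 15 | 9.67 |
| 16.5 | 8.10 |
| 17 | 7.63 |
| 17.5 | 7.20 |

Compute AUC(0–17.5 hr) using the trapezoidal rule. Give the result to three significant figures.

Trapezoidal AUC_0→17.5:
  [0→2]: (0.00+31.55)/2 × 2 = 31.55
  [2→8]: (31.55+21.91)/2 × 6 = 160.38
  [8→11]: (21.91+15.48)/2 × 3 = 56.085
  [11→15]: (15.48+9.67)/2 × 4 = 50.3
  [15→16.5]: (9.67+8.10)/2 × 1.5 = 13.3275
  [16.5→17]: (8.10+7.63)/2 × 0.5 = 3.9325
  [17→17.5]: (7.63+7.20)/2 × 0.5 = 3.7075
  Sum = 319.2825 mg/L·hr

AUC = 319 mg/L·hr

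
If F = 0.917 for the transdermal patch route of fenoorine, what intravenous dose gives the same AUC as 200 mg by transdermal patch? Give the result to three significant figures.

Systemic exposure from an extravascular dose = F × D_ev, so the equivalent IV dose is F × D_ev.
D_iv = F × D_ev = 0.917 × 200 = 183.4 mg

D_iv = 183 mg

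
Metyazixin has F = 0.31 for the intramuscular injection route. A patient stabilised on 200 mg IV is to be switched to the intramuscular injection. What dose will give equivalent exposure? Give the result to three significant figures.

D_intramuscular = 645 mg

For equal systemic exposure: F × D_ev = D_iv
D_ev = D_iv / F = 200 / 0.31 = 645.161 mg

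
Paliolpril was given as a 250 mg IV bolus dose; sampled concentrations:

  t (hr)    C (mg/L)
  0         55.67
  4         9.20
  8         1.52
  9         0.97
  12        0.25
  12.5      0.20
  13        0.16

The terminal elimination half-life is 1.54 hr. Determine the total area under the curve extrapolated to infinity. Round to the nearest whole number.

AUC = 155 mg/L·hr

Trapezoidal AUC_0→13:
  [0→4]: (55.67+9.20)/2 × 4 = 129.74
  [4→8]: (9.20+1.52)/2 × 4 = 21.44
  [8→9]: (1.52+0.97)/2 × 1 = 1.245
  [9→12]: (0.97+0.25)/2 × 3 = 1.83
  [12→12.5]: (0.25+0.20)/2 × 0.5 = 0.1125
  [12.5→13]: (0.20+0.16)/2 × 0.5 = 0.09
  Sum = 154.4575 mg/L·hr
k_e = ln2 / t½ = 0.693147 / 1.54 = 0.4501 hr^-1
Extrapolated tail: C_last / k_e = 0.16 / 0.4501 = 0.355
AUC_0→∞ = 154.4575 + 0.355 = 154.8125 mg/L·hr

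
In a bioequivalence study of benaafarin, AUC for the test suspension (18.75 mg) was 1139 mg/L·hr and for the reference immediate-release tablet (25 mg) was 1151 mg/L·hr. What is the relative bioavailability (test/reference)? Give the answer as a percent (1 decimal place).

F_rel = 131.9%

F_rel = (AUC_test/D_test) / (AUC_ref/D_ref)
      = (1139/18.75) / (1151/25)
      = 60.7467 / 46.04 = 1.3194 = 131.94%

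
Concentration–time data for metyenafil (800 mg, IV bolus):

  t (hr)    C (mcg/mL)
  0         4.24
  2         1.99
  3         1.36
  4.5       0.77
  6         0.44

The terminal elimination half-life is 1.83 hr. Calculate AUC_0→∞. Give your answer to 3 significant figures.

AUC = 11.6 mcg/mL·hr

Trapezoidal AUC_0→6:
  [0→2]: (4.24+1.99)/2 × 2 = 6.23
  [2→3]: (1.99+1.36)/2 × 1 = 1.675
  [3→4.5]: (1.36+0.77)/2 × 1.5 = 1.5975
  [4.5→6]: (0.77+0.44)/2 × 1.5 = 0.9075
  Sum = 10.41 mcg/mL·hr
k_e = ln2 / t½ = 0.693147 / 1.83 = 0.3788 hr^-1
Extrapolated tail: C_last / k_e = 0.44 / 0.3788 = 1.162
AUC_0→∞ = 10.41 + 1.162 = 11.572 mcg/mL·hr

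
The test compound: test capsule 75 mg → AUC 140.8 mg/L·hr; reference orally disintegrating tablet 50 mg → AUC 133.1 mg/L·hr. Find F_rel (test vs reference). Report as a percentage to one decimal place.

F_rel = 70.5%

F_rel = (AUC_test/D_test) / (AUC_ref/D_ref)
      = (140.8/75) / (133.1/50)
      = 1.87733 / 2.662 = 0.7052 = 70.52%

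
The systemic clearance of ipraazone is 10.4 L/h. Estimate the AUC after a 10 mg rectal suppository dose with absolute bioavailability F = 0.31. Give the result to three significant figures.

AUC = 0.298 mg/L·h

AUC_0→∞ = F × Dose / CL
        = 0.31 × 10 / 10.4 = 0.298077 mg/L·h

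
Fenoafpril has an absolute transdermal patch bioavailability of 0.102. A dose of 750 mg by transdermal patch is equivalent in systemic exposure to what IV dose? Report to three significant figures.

D_iv = 76.5 mg

Systemic exposure from an extravascular dose = F × D_ev, so the equivalent IV dose is F × D_ev.
D_iv = F × D_ev = 0.102 × 750 = 76.5 mg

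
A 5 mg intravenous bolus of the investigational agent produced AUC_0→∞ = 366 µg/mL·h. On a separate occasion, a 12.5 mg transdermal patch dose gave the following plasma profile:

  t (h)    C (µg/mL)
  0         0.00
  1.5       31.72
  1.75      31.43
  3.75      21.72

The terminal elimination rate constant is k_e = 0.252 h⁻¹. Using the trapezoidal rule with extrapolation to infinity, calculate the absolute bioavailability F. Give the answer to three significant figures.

F = 0.187

Trapezoidal AUC_0→3.75 (transdermal patch):
  [0→1.5]: (0.00+31.72)/2 × 1.5 = 23.79
  [1.5→1.75]: (31.72+31.43)/2 × 0.25 = 7.89375
  [1.75→3.75]: (31.43+21.72)/2 × 2 = 53.15
  Sum = 84.83375 µg/mL·h
Tail: C_last/k_e = 21.72/0.252 = 86.190
AUC_0→∞ (transdermal patch) = 84.83375 + 86.190 = 171.02375 µg/mL·h
F = (AUC_ev/D_ev)/(AUC_iv/D_iv) = (171.02375/12.5)/(366/5) = 13.6819/73.2 = 0.1869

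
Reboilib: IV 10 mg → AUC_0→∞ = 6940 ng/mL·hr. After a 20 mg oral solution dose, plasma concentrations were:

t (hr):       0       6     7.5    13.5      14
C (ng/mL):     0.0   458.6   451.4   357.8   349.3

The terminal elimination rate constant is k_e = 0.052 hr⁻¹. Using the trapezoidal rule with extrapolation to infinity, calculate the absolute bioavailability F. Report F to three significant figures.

Trapezoidal AUC_0→14 (oral solution):
  [0→6]: (0.0+458.6)/2 × 6 = 1375.8
  [6→7.5]: (458.6+451.4)/2 × 1.5 = 682.5
  [7.5→13.5]: (451.4+357.8)/2 × 6 = 2427.6
  [13.5→14]: (357.8+349.3)/2 × 0.5 = 176.775
  Sum = 4662.675 ng/mL·hr
Tail: C_last/k_e = 349.3/0.052 = 6717.308
AUC_0→∞ (oral solution) = 4662.675 + 6717.308 = 11379.983 ng/mL·hr
F = (AUC_ev/D_ev)/(AUC_iv/D_iv) = (11379.983/20)/(6940/10) = 568.99915/694 = 0.8199

F = 0.820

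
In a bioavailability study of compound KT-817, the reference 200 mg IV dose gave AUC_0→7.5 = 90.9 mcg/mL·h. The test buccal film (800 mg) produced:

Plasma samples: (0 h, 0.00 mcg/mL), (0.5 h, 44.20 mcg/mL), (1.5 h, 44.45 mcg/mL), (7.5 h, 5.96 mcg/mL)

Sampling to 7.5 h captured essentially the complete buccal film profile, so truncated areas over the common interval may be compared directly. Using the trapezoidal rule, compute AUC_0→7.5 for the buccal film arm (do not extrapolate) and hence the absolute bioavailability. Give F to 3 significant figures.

F = 0.568

Trapezoidal AUC_0→7.5 (buccal film):
  [0→0.5]: (0.00+44.20)/2 × 0.5 = 11.05
  [0.5→1.5]: (44.20+44.45)/2 × 1 = 44.325
  [1.5→7.5]: (44.45+5.96)/2 × 6 = 151.23
  Sum = 206.605 mcg/mL·h
F = (AUC_ev/D_ev)/(AUC_iv/D_iv) = (206.605/800)/(90.9/200) = 0.25825625/0.4545 = 0.5682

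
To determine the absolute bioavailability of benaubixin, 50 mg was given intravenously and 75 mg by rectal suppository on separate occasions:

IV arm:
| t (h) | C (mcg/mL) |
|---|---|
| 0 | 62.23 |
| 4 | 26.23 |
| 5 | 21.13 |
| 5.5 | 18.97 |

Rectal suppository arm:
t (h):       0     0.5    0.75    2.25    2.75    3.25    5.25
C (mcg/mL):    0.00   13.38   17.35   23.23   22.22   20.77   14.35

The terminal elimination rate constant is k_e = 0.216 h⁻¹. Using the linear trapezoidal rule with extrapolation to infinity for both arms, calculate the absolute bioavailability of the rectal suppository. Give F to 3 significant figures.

Trapezoidal AUC_0→5.5 (IV):
  [0→4]: (62.23+26.23)/2 × 4 = 176.92
  [4→5]: (26.23+21.13)/2 × 1 = 23.68
  [5→5.5]: (21.13+18.97)/2 × 0.5 = 10.025
  Sum = 210.625 mcg/mL·h
IV tail: 18.97/0.216 = 87.824; AUC_iv,0→∞ = 210.625 + 87.824 = 298.449 mcg/mL·h
Trapezoidal AUC_0→5.25 (rectal suppository):
  [0→0.5]: (0.00+13.38)/2 × 0.5 = 3.345
  [0.5→0.75]: (13.38+17.35)/2 × 0.25 = 3.84125
  [0.75→2.25]: (17.35+23.23)/2 × 1.5 = 30.435
  [2.25→2.75]: (23.23+22.22)/2 × 0.5 = 11.3625
  [2.75→3.25]: (22.22+20.77)/2 × 0.5 = 10.7475
  [3.25→5.25]: (20.77+14.35)/2 × 2 = 35.12
  Sum = 94.85125 mcg/mL·h
rectal suppository tail: 14.35/0.216 = 66.435; AUC_ev,0→∞ = 94.85125 + 66.435 = 161.28625 mcg/mL·h
F = (AUC_ev/D_ev)/(AUC_iv/D_iv) = (161.28625/75)/(298.449/50) = 2.15048/5.96898 = 0.3603

F = 0.360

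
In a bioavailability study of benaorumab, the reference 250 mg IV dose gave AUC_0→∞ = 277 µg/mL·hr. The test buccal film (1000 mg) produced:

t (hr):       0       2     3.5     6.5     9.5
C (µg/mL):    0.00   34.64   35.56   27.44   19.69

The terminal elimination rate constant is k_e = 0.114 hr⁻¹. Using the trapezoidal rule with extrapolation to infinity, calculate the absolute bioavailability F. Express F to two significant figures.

Trapezoidal AUC_0→9.5 (buccal film):
  [0→2]: (0.00+34.64)/2 × 2 = 34.64
  [2→3.5]: (34.64+35.56)/2 × 1.5 = 52.65
  [3.5→6.5]: (35.56+27.44)/2 × 3 = 94.5
  [6.5→9.5]: (27.44+19.69)/2 × 3 = 70.695
  Sum = 252.485 µg/mL·hr
Tail: C_last/k_e = 19.69/0.114 = 172.719
AUC_0→∞ (buccal film) = 252.485 + 172.719 = 425.204 µg/mL·hr
F = (AUC_ev/D_ev)/(AUC_iv/D_iv) = (425.204/1000)/(277/250) = 0.425204/1.108 = 0.3838

F = 0.38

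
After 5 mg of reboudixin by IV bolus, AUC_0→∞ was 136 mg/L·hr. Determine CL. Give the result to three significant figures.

CL = Dose_iv / AUC_0→∞
   = 5 / 136 = 0.0367647 L/hr

CL = 0.0368 L/hr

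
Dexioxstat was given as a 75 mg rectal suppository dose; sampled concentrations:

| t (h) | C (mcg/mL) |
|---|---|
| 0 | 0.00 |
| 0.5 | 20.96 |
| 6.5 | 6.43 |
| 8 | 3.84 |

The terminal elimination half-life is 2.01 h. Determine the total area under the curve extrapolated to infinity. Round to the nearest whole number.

Trapezoidal AUC_0→8:
  [0→0.5]: (0.00+20.96)/2 × 0.5 = 5.24
  [0.5→6.5]: (20.96+6.43)/2 × 6 = 82.17
  [6.5→8]: (6.43+3.84)/2 × 1.5 = 7.7025
  Sum = 95.1125 mcg/mL·h
k_e = ln2 / t½ = 0.693147 / 2.01 = 0.3448 h^-1
Extrapolated tail: C_last / k_e = 3.84 / 0.3448 = 11.137
AUC_0→∞ = 95.1125 + 11.137 = 106.2495 mcg/mL·h

AUC = 106 mcg/mL·h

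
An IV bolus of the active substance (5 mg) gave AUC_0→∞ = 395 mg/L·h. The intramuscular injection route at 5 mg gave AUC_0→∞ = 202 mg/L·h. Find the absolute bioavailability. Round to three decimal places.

F = (AUC_ev / D_ev) / (AUC_iv / D_iv)
  = (202/5) / (395/5)
  = 40.4 / 79 = 0.5114

F = 0.511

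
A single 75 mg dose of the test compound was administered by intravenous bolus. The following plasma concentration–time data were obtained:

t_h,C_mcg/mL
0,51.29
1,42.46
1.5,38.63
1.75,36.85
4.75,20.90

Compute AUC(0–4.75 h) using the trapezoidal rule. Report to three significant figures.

AUC = 163 mcg/mL·h

Trapezoidal AUC_0→4.75:
  [0→1]: (51.29+42.46)/2 × 1 = 46.875
  [1→1.5]: (42.46+38.63)/2 × 0.5 = 20.2725
  [1.5→1.75]: (38.63+36.85)/2 × 0.25 = 9.435
  [1.75→4.75]: (36.85+20.90)/2 × 3 = 86.625
  Sum = 163.2075 mcg/mL·h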